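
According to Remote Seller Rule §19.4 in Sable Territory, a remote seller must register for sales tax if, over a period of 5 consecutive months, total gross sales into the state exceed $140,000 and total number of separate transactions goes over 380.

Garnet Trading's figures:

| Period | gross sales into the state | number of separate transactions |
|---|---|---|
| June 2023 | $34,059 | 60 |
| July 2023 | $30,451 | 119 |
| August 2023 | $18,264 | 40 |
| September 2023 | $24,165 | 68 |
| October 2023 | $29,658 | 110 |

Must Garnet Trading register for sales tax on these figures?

Total gross sales into the state: $34,059 + $30,451 + $18,264 + $24,165 + $29,658 = $136,597 (≤ $140,000).
Total number of separate transactions: 60 + 119 + 40 + 68 + 110 = 397 (> 380).
The test is 'and': the rule requires both, and at least one is not exceeded.

No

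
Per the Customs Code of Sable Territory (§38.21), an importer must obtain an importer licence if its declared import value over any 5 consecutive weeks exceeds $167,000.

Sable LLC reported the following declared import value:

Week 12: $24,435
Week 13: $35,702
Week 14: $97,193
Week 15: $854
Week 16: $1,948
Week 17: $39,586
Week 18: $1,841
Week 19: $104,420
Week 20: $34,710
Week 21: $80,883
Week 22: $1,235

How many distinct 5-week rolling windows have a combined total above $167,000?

Week 12–Week 16: $24,435 + $35,702 + $97,193 + $854 + $1,948 = $160,132 (under)
Week 13–Week 17: $35,702 + $97,193 + $854 + $1,948 + $39,586 = $175,283 (over)
Week 14–Week 18: $97,193 + $854 + $1,948 + $39,586 + $1,841 = $141,422 (under)
Week 15–Week 19: $854 + $1,948 + $39,586 + $1,841 + $104,420 = $148,649 (under)
Week 16–Week 20: $1,948 + $39,586 + $1,841 + $104,420 + $34,710 = $182,505 (over)
Week 17–Week 21: $39,586 + $1,841 + $104,420 + $34,710 + $80,883 = $261,440 (over)
Week 18–Week 22: $1,841 + $104,420 + $34,710 + $80,883 + $1,235 = $223,089 (over)
4 windows exceed the threshold.

4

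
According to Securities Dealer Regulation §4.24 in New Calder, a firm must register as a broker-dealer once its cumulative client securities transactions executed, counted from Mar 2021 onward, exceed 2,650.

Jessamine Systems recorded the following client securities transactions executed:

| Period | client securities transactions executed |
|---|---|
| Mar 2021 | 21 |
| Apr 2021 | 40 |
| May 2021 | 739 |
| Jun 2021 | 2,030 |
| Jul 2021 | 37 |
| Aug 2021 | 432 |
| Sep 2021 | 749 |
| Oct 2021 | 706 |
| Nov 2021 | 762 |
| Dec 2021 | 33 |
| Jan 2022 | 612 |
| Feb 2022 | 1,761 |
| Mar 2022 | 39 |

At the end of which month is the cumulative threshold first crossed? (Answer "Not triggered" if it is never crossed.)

Through Mar 2021: 21
Through Apr 2021: 61
Through May 2021: 800
Through Jun 2021: 2,830 ← exceeds threshold

Jun 2021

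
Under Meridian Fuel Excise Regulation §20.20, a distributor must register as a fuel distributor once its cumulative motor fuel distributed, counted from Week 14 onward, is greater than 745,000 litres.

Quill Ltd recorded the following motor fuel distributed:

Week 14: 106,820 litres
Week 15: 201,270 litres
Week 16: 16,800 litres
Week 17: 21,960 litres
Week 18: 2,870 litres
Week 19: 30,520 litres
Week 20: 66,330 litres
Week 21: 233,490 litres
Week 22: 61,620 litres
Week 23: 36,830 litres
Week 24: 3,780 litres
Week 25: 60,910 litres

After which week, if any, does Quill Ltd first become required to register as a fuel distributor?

Week 23

Through Week 14: 106,820 litres
Through Week 15: 308,090 litres
Through Week 16: 324,890 litres
Through Week 17: 346,850 litres
Through Week 18: 349,720 litres
Through Week 19: 380,240 litres
Through Week 20: 446,570 litres
Through Week 21: 680,060 litres
Through Week 22: 741,680 litres
Through Week 23: 778,510 litres ← exceeds threshold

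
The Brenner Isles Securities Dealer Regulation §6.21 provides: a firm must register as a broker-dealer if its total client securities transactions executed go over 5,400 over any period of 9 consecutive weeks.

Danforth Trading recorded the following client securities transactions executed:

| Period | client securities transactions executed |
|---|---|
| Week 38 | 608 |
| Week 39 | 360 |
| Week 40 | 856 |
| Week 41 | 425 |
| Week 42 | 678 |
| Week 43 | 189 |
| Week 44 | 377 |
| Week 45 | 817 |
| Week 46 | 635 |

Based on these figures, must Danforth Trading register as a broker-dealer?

No

Total client securities transactions executed: 608 + 360 + 856 + 425 + 678 + 189 + 377 + 817 + 635 = 4,945.
4,945 ≤ 5,400, so the threshold is not exceeded.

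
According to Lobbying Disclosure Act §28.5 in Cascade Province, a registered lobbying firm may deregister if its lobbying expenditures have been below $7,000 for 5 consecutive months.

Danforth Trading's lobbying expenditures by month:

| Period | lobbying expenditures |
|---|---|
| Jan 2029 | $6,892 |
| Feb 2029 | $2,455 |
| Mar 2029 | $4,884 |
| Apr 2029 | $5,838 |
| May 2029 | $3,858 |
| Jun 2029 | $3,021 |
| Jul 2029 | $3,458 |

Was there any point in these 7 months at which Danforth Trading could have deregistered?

Yes

Months below $7,000: Jan 2029, Feb 2029, Mar 2029, Apr 2029, May 2029, Jun 2029, Jul 2029.
Longest run of consecutive months below the threshold: 7.
7 ≥ 5, so Danforth Trading became eligible.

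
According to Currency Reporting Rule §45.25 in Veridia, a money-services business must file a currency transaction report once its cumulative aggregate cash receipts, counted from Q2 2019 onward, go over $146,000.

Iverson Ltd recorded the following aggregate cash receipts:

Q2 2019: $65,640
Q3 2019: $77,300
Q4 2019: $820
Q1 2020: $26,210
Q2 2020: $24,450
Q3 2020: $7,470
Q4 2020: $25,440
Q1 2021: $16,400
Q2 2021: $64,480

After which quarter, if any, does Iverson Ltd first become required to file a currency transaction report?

Q1 2020

Through Q2 2019: $65,640
Through Q3 2019: $142,940
Through Q4 2019: $143,760
Through Q1 2020: $169,970 ← exceeds threshold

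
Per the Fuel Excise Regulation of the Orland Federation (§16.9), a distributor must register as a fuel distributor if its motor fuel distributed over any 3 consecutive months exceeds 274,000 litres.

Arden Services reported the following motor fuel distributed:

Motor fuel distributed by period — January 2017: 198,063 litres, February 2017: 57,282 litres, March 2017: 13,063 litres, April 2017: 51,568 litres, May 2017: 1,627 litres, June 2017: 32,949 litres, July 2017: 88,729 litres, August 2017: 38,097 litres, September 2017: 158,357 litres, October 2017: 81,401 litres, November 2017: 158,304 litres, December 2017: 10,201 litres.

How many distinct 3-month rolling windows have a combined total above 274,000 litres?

January 2017–March 2017: 198,063 litres + 57,282 litres + 13,063 litres = 268,408 litres (under)
February 2017–April 2017: 57,282 litres + 13,063 litres + 51,568 litres = 121,913 litres (under)
March 2017–May 2017: 13,063 litres + 51,568 litres + 1,627 litres = 66,258 litres (under)
April 2017–June 2017: 51,568 litres + 1,627 litres + 32,949 litres = 86,144 litres (under)
May 2017–July 2017: 1,627 litres + 32,949 litres + 88,729 litres = 123,305 litres (under)
June 2017–August 2017: 32,949 litres + 88,729 litres + 38,097 litres = 159,775 litres (under)
July 2017–September 2017: 88,729 litres + 38,097 litres + 158,357 litres = 285,183 litres (over)
August 2017–October 2017: 38,097 litres + 158,357 litres + 81,401 litres = 277,855 litres (over)
September 2017–November 2017: 158,357 litres + 81,401 litres + 158,304 litres = 398,062 litres (over)
October 2017–December 2017: 81,401 litres + 158,304 litres + 10,201 litres = 249,906 litres (under)
3 windows exceed the threshold.

3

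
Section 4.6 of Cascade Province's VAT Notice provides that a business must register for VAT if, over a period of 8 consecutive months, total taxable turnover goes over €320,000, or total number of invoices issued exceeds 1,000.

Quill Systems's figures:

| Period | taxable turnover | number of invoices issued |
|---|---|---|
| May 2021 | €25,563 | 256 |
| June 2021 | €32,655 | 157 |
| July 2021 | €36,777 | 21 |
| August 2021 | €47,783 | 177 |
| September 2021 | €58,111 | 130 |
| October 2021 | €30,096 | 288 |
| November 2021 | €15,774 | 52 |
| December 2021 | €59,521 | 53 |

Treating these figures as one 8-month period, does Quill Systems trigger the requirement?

Yes

Total taxable turnover: €25,563 + €32,655 + €36,777 + €47,783 + €58,111 + €30,096 + €15,774 + €59,521 = €306,280 (≤ €320,000).
Total number of invoices issued: 256 + 157 + 21 + 177 + 130 + 288 + 52 + 53 = 1,134 (> 1,000).
The test is 'or': at least one threshold is exceeded.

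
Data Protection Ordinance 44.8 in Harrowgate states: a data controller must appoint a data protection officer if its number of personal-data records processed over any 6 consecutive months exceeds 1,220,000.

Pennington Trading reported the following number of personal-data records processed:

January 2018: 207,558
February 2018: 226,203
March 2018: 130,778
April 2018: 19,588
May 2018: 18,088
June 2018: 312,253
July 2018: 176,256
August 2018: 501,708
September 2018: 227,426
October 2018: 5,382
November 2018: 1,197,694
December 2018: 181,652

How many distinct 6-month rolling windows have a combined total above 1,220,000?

4

January 2018–June 2018: 207,558 + 226,203 + 130,778 + 19,588 + 18,088 + 312,253 = 914,468 (under)
February 2018–July 2018: 226,203 + 130,778 + 19,588 + 18,088 + 312,253 + 176,256 = 883,166 (under)
March 2018–August 2018: 130,778 + 19,588 + 18,088 + 312,253 + 176,256 + 501,708 = 1,158,671 (under)
April 2018–September 2018: 19,588 + 18,088 + 312,253 + 176,256 + 501,708 + 227,426 = 1,255,319 (over)
May 2018–October 2018: 18,088 + 312,253 + 176,256 + 501,708 + 227,426 + 5,382 = 1,241,113 (over)
June 2018–November 2018: 312,253 + 176,256 + 501,708 + 227,426 + 5,382 + 1,197,694 = 2,420,719 (over)
July 2018–December 2018: 176,256 + 501,708 + 227,426 + 5,382 + 1,197,694 + 181,652 = 2,290,118 (over)
4 windows exceed the threshold.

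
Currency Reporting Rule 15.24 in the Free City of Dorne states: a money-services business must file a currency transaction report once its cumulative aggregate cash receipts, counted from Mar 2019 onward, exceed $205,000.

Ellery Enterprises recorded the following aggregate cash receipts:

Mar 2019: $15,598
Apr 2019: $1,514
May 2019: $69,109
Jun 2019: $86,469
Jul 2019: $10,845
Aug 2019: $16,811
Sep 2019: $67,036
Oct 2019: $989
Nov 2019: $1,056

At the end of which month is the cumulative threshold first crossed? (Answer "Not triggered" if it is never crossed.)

Sep 2019

Through Mar 2019: $15,598
Through Apr 2019: $17,112
Through May 2019: $86,221
Through Jun 2019: $172,690
Through Jul 2019: $183,535
Through Aug 2019: $200,346
Through Sep 2019: $267,382 ← exceeds threshold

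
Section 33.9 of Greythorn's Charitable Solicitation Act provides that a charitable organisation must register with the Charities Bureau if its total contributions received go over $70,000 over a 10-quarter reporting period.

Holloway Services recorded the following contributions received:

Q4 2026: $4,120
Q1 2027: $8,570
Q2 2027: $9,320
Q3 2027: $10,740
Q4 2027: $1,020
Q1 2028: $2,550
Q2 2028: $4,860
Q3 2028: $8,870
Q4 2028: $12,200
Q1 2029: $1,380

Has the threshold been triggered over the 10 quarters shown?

Total contributions received: $4,120 + $8,570 + $9,320 + $10,740 + $1,020 + $2,550 + $4,860 + $8,870 + $12,200 + $1,380 = $63,630.
$63,630 ≤ $70,000, so the threshold is not exceeded.

No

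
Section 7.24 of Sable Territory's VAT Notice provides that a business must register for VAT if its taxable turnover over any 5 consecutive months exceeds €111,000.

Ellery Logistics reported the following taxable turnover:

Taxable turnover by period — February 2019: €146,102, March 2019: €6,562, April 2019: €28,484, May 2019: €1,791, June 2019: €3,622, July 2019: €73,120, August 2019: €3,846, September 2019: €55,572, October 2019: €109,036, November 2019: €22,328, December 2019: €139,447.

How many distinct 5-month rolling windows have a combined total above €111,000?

6

February 2019–June 2019: €146,102 + €6,562 + €28,484 + €1,791 + €3,622 = €186,561 (over)
March 2019–July 2019: €6,562 + €28,484 + €1,791 + €3,622 + €73,120 = €113,579 (over)
April 2019–August 2019: €28,484 + €1,791 + €3,622 + €73,120 + €3,846 = €110,863 (under)
May 2019–September 2019: €1,791 + €3,622 + €73,120 + €3,846 + €55,572 = €137,951 (over)
June 2019–October 2019: €3,622 + €73,120 + €3,846 + €55,572 + €109,036 = €245,196 (over)
July 2019–November 2019: €73,120 + €3,846 + €55,572 + €109,036 + €22,328 = €263,902 (over)
August 2019–December 2019: €3,846 + €55,572 + €109,036 + €22,328 + €139,447 = €330,229 (over)
6 windows exceed the threshold.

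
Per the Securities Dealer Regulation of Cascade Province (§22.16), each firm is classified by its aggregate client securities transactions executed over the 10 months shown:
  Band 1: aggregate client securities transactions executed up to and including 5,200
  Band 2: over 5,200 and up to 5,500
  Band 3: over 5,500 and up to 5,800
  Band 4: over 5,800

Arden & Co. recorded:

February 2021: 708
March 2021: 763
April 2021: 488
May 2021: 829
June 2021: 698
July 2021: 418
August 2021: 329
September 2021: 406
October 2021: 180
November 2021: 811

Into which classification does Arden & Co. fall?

Band 3

Aggregate client securities transactions executed: 708 + 763 + 488 + 829 + 698 + 418 + 329 + 406 + 180 + 811 = 5,630.
5,500 < 5,630 ≤ 5,800, so Band 3 applies.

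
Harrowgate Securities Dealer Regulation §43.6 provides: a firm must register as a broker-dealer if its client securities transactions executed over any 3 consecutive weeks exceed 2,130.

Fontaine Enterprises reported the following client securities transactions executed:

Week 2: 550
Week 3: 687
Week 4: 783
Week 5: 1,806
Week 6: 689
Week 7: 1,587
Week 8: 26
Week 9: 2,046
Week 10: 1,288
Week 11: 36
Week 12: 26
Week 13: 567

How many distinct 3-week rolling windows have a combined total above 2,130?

Week 2–Week 4: 550 + 687 + 783 = 2,020 (under)
Week 3–Week 5: 687 + 783 + 1,806 = 3,276 (over)
Week 4–Week 6: 783 + 1,806 + 689 = 3,278 (over)
Week 5–Week 7: 1,806 + 689 + 1,587 = 4,082 (over)
Week 6–Week 8: 689 + 1,587 + 26 = 2,302 (over)
Week 7–Week 9: 1,587 + 26 + 2,046 = 3,659 (over)
Week 8–Week 10: 26 + 2,046 + 1,288 = 3,360 (over)
Week 9–Week 11: 2,046 + 1,288 + 36 = 3,370 (over)
Week 10–Week 12: 1,288 + 36 + 26 = 1,350 (under)
Week 11–Week 13: 36 + 26 + 567 = 629 (under)
7 windows exceed the threshold.

7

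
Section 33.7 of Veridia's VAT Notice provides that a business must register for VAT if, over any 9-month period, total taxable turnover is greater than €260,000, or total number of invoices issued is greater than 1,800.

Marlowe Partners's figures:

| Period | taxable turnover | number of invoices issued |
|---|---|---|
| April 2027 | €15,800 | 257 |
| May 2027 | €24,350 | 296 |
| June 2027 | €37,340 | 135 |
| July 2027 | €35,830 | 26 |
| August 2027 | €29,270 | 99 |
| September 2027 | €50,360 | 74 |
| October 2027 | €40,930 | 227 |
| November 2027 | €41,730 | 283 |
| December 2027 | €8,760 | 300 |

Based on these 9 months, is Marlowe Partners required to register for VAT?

Total taxable turnover: €15,800 + €24,350 + €37,340 + €35,830 + €29,270 + €50,360 + €40,930 + €41,730 + €8,760 = €284,370 (> €260,000).
Total number of invoices issued: 257 + 296 + 135 + 26 + 99 + 74 + 227 + 283 + 300 = 1,697 (≤ 1,800).
The test is 'or': at least one threshold is exceeded.

Yes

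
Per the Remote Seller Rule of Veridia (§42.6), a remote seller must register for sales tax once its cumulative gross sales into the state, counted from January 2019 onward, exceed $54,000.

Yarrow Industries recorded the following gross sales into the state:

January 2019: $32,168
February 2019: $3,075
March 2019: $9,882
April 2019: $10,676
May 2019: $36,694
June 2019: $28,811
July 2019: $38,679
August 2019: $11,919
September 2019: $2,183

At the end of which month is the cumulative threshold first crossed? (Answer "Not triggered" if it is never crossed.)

April 2019

Through January 2019: $32,168
Through February 2019: $35,243
Through March 2019: $45,125
Through April 2019: $55,801 ← exceeds threshold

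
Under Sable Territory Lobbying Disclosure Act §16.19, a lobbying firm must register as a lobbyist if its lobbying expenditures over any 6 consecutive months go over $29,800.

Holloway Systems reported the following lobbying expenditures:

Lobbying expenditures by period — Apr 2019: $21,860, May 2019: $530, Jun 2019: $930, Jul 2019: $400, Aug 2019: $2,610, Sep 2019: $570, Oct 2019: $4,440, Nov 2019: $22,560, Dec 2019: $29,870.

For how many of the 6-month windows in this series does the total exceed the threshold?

2

Apr 2019–Sep 2019: $21,860 + $530 + $930 + $400 + $2,610 + $570 = $26,900 (under)
May 2019–Oct 2019: $530 + $930 + $400 + $2,610 + $570 + $4,440 = $9,480 (under)
Jun 2019–Nov 2019: $930 + $400 + $2,610 + $570 + $4,440 + $22,560 = $31,510 (over)
Jul 2019–Dec 2019: $400 + $2,610 + $570 + $4,440 + $22,560 + $29,870 = $60,450 (over)
2 windows exceed the threshold.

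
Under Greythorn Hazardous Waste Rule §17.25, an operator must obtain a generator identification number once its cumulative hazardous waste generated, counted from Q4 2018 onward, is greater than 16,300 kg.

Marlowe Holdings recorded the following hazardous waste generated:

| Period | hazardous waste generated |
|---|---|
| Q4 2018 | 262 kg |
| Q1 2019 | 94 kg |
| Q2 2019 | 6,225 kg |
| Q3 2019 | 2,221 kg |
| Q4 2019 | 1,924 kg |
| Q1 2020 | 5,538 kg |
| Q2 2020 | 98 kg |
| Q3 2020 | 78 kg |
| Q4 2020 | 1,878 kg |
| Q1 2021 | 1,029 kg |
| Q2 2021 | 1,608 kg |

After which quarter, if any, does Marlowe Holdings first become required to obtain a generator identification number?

Through Q4 2018: 262 kg
Through Q1 2019: 356 kg
Through Q2 2019: 6,581 kg
Through Q3 2019: 8,802 kg
Through Q4 2019: 10,726 kg
Through Q1 2020: 16,264 kg
Through Q2 2020: 16,362 kg ← exceeds threshold

Q2 2020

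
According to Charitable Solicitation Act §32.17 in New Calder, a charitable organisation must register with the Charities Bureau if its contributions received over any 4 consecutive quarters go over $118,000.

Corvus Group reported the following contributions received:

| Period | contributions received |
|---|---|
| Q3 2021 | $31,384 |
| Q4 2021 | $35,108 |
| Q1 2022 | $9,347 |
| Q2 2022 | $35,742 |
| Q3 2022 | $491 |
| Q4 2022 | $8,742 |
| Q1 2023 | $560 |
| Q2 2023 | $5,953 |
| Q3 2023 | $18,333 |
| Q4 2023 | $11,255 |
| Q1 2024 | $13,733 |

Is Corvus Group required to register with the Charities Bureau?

No

Q3 2021–Q2 2022: $31,384 + $35,108 + $9,347 + $35,742 = $111,581 (under)
Q4 2021–Q3 2022: $35,108 + $9,347 + $35,742 + $491 = $80,688 (under)
Q1 2022–Q4 2022: $9,347 + $35,742 + $491 + $8,742 = $54,322 (under)
Q2 2022–Q1 2023: $35,742 + $491 + $8,742 + $560 = $45,535 (under)
Q3 2022–Q2 2023: $491 + $8,742 + $560 + $5,953 = $15,746 (under)
Q4 2022–Q3 2023: $8,742 + $560 + $5,953 + $18,333 = $33,588 (under)
Q1 2023–Q4 2023: $560 + $5,953 + $18,333 + $11,255 = $36,101 (under)
Q2 2023–Q1 2024: $5,953 + $18,333 + $11,255 + $13,733 = $49,274 (under)
No window exceeds $118,000.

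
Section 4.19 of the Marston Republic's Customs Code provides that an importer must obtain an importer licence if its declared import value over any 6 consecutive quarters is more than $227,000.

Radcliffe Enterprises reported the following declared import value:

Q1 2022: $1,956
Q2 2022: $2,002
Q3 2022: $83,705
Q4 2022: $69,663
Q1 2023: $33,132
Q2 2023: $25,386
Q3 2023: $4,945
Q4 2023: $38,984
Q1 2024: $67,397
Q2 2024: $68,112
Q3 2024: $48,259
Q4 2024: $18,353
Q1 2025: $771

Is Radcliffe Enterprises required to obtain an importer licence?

Q1 2022–Q2 2023: $1,956 + $2,002 + $83,705 + $69,663 + $33,132 + $25,386 = $215,844 (under)
Q2 2022–Q3 2023: $2,002 + $83,705 + $69,663 + $33,132 + $25,386 + $4,945 = $218,833 (under)
Q3 2022–Q4 2023: $83,705 + $69,663 + $33,132 + $25,386 + $4,945 + $38,984 = $255,815 (over)
Q4 2022–Q1 2024: $69,663 + $33,132 + $25,386 + $4,945 + $38,984 + $67,397 = $239,507 (over)
Q1 2023–Q2 2024: $33,132 + $25,386 + $4,945 + $38,984 + $67,397 + $68,112 = $237,956 (over)
Q2 2023–Q3 2024: $25,386 + $4,945 + $38,984 + $67,397 + $68,112 + $48,259 = $253,083 (over)
Q3 2023–Q4 2024: $4,945 + $38,984 + $67,397 + $68,112 + $48,259 + $18,353 = $246,050 (over)
Q4 2023–Q1 2025: $38,984 + $67,397 + $68,112 + $48,259 + $18,353 + $771 = $241,876 (over)
At least one window exceeds $227,000.

Yes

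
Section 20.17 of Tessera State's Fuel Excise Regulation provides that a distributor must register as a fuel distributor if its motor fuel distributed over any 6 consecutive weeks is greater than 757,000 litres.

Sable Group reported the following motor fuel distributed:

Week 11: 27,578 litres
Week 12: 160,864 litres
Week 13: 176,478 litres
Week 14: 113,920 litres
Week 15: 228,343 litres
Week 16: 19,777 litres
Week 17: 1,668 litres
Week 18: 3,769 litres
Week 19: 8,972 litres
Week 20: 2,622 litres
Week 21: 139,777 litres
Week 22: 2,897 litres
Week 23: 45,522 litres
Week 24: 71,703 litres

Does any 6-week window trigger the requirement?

No

Week 11–Week 16: 27,578 litres + 160,864 litres + 176,478 litres + 113,920 litres + 228,343 litres + 19,777 litres = 726,960 litres (under)
Week 12–Week 17: 160,864 litres + 176,478 litres + 113,920 litres + 228,343 litres + 19,777 litres + 1,668 litres = 701,050 litres (under)
Week 13–Week 18: 176,478 litres + 113,920 litres + 228,343 litres + 19,777 litres + 1,668 litres + 3,769 litres = 543,955 litres (under)
Week 14–Week 19: 113,920 litres + 228,343 litres + 19,777 litres + 1,668 litres + 3,769 litres + 8,972 litres = 376,449 litres (under)
Week 15–Week 20: 228,343 litres + 19,777 litres + 1,668 litres + 3,769 litres + 8,972 litres + 2,622 litres = 265,151 litres (under)
Week 16–Week 21: 19,777 litres + 1,668 litres + 3,769 litres + 8,972 litres + 2,622 litres + 139,777 litres = 176,585 litres (under)
Week 17–Week 22: 1,668 litres + 3,769 litres + 8,972 litres + 2,622 litres + 139,777 litres + 2,897 litres = 159,705 litres (under)
Week 18–Week 23: 3,769 litres + 8,972 litres + 2,622 litres + 139,777 litres + 2,897 litres + 45,522 litres = 203,559 litres (under)
Week 19–Week 24: 8,972 litres + 2,622 litres + 139,777 litres + 2,897 litres + 45,522 litres + 71,703 litres = 271,493 litres (under)
No window exceeds 757,000 litres.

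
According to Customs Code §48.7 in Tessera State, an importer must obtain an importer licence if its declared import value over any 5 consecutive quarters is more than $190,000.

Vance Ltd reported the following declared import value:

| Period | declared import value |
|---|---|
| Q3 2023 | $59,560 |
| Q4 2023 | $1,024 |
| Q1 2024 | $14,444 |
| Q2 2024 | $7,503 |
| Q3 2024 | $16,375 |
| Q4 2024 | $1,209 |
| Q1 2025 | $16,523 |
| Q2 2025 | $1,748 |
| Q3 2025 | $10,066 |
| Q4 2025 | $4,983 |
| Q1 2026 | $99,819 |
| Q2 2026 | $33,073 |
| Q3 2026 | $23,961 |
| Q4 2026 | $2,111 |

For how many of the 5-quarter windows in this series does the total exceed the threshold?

Q3 2023–Q3 2024: $59,560 + $1,024 + $14,444 + $7,503 + $16,375 = $98,906 (under)
Q4 2023–Q4 2024: $1,024 + $14,444 + $7,503 + $16,375 + $1,209 = $40,555 (under)
Q1 2024–Q1 2025: $14,444 + $7,503 + $16,375 + $1,209 + $16,523 = $56,054 (under)
Q2 2024–Q2 2025: $7,503 + $16,375 + $1,209 + $16,523 + $1,748 = $43,358 (under)
Q3 2024–Q3 2025: $16,375 + $1,209 + $16,523 + $1,748 + $10,066 = $45,921 (under)
Q4 2024–Q4 2025: $1,209 + $16,523 + $1,748 + $10,066 + $4,983 = $34,529 (under)
Q1 2025–Q1 2026: $16,523 + $1,748 + $10,066 + $4,983 + $99,819 = $133,139 (under)
Q2 2025–Q2 2026: $1,748 + $10,066 + $4,983 + $99,819 + $33,073 = $149,689 (under)
Q3 2025–Q3 2026: $10,066 + $4,983 + $99,819 + $33,073 + $23,961 = $171,902 (under)
Q4 2025–Q4 2026: $4,983 + $99,819 + $33,073 + $23,961 + $2,111 = $163,947 (under)
0 windows exceed the threshold.

0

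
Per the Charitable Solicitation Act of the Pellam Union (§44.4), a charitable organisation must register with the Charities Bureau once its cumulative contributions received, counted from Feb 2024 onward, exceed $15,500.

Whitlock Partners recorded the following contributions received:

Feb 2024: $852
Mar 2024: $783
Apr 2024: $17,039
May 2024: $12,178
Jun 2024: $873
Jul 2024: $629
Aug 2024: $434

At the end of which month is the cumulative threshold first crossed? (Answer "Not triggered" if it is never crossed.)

Apr 2024

Through Feb 2024: $852
Through Mar 2024: $1,635
Through Apr 2024: $18,674 ← exceeds threshold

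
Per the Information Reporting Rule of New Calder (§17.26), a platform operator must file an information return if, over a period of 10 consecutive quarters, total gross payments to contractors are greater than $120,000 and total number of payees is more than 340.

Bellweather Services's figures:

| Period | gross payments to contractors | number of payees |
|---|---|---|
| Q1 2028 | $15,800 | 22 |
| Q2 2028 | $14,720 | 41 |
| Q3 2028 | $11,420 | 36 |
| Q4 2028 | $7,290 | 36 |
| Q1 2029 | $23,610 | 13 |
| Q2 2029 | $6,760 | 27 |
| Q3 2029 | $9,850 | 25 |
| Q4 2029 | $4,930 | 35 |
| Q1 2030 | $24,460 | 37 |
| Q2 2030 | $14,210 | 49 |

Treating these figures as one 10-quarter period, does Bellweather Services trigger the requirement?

Total gross payments to contractors: $15,800 + $14,720 + $11,420 + $7,290 + $23,610 + $6,760 + $9,850 + $4,930 + $24,460 + $14,210 = $133,050 (> $120,000).
Total number of payees: 22 + 41 + 36 + 36 + 13 + 27 + 25 + 35 + 37 + 49 = 321 (≤ 340).
The test is 'and': the rule requires both, and at least one is not exceeded.

No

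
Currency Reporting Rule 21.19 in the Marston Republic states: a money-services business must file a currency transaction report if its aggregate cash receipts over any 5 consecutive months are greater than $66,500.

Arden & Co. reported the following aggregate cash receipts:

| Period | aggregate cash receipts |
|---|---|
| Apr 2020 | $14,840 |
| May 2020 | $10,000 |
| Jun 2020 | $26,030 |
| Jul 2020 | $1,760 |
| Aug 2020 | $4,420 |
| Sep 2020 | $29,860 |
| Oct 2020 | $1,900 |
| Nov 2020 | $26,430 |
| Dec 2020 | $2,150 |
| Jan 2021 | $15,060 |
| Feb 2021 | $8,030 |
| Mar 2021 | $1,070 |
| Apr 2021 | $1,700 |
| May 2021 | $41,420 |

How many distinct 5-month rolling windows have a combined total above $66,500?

3

Apr 2020–Aug 2020: $14,840 + $10,000 + $26,030 + $1,760 + $4,420 = $57,050 (under)
May 2020–Sep 2020: $10,000 + $26,030 + $1,760 + $4,420 + $29,860 = $72,070 (over)
Jun 2020–Oct 2020: $26,030 + $1,760 + $4,420 + $29,860 + $1,900 = $63,970 (under)
Jul 2020–Nov 2020: $1,760 + $4,420 + $29,860 + $1,900 + $26,430 = $64,370 (under)
Aug 2020–Dec 2020: $4,420 + $29,860 + $1,900 + $26,430 + $2,150 = $64,760 (under)
Sep 2020–Jan 2021: $29,860 + $1,900 + $26,430 + $2,150 + $15,060 = $75,400 (over)
Oct 2020–Feb 2021: $1,900 + $26,430 + $2,150 + $15,060 + $8,030 = $53,570 (under)
Nov 2020–Mar 2021: $26,430 + $2,150 + $15,060 + $8,030 + $1,070 = $52,740 (under)
Dec 2020–Apr 2021: $2,150 + $15,060 + $8,030 + $1,070 + $1,700 = $28,010 (under)
Jan 2021–May 2021: $15,060 + $8,030 + $1,070 + $1,700 + $41,420 = $67,280 (over)
3 windows exceed the threshold.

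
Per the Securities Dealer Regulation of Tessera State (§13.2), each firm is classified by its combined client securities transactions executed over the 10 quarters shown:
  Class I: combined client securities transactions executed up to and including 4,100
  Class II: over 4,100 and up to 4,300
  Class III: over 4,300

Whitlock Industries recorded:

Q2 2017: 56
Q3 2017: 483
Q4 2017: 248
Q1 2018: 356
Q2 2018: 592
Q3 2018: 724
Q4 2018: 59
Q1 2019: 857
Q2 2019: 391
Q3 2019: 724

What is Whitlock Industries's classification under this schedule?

Class III

Combined client securities transactions executed: 56 + 483 + 248 + 356 + 592 + 724 + 59 + 857 + 391 + 724 = 4,490.
4,490 > 4,300, so Class III applies.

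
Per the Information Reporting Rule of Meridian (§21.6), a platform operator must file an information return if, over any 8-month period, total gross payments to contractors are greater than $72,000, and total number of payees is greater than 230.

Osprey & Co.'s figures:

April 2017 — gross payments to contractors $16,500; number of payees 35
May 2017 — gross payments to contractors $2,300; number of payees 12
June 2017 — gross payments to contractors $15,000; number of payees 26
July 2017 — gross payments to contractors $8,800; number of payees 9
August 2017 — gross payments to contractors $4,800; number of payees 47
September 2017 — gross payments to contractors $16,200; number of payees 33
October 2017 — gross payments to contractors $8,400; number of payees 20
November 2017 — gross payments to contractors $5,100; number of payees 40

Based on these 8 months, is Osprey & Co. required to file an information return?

No

Total gross payments to contractors: $16,500 + $2,300 + $15,000 + $8,800 + $4,800 + $16,200 + $8,400 + $5,100 = $77,100 (> $72,000).
Total number of payees: 35 + 12 + 26 + 9 + 47 + 33 + 20 + 40 = 222 (≤ 230).
The test is 'and': the rule requires both, and at least one is not exceeded.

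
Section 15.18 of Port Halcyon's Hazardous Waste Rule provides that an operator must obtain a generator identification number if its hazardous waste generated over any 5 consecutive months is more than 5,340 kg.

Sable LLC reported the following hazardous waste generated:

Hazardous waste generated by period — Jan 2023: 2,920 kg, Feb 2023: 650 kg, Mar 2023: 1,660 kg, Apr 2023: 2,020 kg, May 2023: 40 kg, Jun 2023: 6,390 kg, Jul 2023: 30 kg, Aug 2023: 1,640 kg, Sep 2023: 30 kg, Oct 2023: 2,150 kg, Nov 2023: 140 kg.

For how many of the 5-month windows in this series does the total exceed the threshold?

6

Jan 2023–May 2023: 2,920 kg + 650 kg + 1,660 kg + 2,020 kg + 40 kg = 7,290 kg (over)
Feb 2023–Jun 2023: 650 kg + 1,660 kg + 2,020 kg + 40 kg + 6,390 kg = 10,760 kg (over)
Mar 2023–Jul 2023: 1,660 kg + 2,020 kg + 40 kg + 6,390 kg + 30 kg = 10,140 kg (over)
Apr 2023–Aug 2023: 2,020 kg + 40 kg + 6,390 kg + 30 kg + 1,640 kg = 10,120 kg (over)
May 2023–Sep 2023: 40 kg + 6,390 kg + 30 kg + 1,640 kg + 30 kg = 8,130 kg (over)
Jun 2023–Oct 2023: 6,390 kg + 30 kg + 1,640 kg + 30 kg + 2,150 kg = 10,240 kg (over)
Jul 2023–Nov 2023: 30 kg + 1,640 kg + 30 kg + 2,150 kg + 140 kg = 3,990 kg (under)
6 windows exceed the threshold.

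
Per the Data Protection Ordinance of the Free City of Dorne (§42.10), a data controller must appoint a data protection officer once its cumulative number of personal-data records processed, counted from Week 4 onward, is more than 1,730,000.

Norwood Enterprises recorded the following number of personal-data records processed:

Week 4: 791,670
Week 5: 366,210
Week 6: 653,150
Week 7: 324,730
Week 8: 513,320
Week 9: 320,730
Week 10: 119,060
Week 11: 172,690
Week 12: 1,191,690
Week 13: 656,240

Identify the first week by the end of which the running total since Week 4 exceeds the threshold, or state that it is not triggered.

Through Week 4: 791,670
Through Week 5: 1,157,880
Through Week 6: 1,811,030 ← exceeds threshold

Week 6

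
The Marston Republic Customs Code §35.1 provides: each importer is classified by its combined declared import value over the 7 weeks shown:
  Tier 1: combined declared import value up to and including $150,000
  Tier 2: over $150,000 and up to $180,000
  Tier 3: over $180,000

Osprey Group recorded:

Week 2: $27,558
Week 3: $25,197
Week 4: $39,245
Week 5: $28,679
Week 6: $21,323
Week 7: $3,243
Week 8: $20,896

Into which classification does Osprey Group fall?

Combined declared import value: $27,558 + $25,197 + $39,245 + $28,679 + $21,323 + $3,243 + $20,896 = $166,141.
$150,000 < $166,141 ≤ $180,000, so Tier 2 applies.

Tier 2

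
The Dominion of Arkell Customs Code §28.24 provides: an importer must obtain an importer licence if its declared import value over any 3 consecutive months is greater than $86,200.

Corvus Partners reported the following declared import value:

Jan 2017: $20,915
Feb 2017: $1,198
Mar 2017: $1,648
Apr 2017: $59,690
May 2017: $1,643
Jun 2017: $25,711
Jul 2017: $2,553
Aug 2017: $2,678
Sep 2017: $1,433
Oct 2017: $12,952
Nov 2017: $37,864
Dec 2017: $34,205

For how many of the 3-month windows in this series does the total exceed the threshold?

1

Jan 2017–Mar 2017: $20,915 + $1,198 + $1,648 = $23,761 (under)
Feb 2017–Apr 2017: $1,198 + $1,648 + $59,690 = $62,536 (under)
Mar 2017–May 2017: $1,648 + $59,690 + $1,643 = $62,981 (under)
Apr 2017–Jun 2017: $59,690 + $1,643 + $25,711 = $87,044 (over)
May 2017–Jul 2017: $1,643 + $25,711 + $2,553 = $29,907 (under)
Jun 2017–Aug 2017: $25,711 + $2,553 + $2,678 = $30,942 (under)
Jul 2017–Sep 2017: $2,553 + $2,678 + $1,433 = $6,664 (under)
Aug 2017–Oct 2017: $2,678 + $1,433 + $12,952 = $17,063 (under)
Sep 2017–Nov 2017: $1,433 + $12,952 + $37,864 = $52,249 (under)
Oct 2017–Dec 2017: $12,952 + $37,864 + $34,205 = $85,021 (under)
1 window exceeds the threshold.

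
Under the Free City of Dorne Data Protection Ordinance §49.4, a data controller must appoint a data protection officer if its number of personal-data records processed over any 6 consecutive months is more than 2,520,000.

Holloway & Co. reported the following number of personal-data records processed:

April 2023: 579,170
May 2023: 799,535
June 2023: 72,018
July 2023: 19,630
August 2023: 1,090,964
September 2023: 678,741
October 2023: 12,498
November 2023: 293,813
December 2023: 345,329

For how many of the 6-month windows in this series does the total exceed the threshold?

2

April 2023–September 2023: 579,170 + 799,535 + 72,018 + 19,630 + 1,090,964 + 678,741 = 3,240,058 (over)
May 2023–October 2023: 799,535 + 72,018 + 19,630 + 1,090,964 + 678,741 + 12,498 = 2,673,386 (over)
June 2023–November 2023: 72,018 + 19,630 + 1,090,964 + 678,741 + 12,498 + 293,813 = 2,167,664 (under)
July 2023–December 2023: 19,630 + 1,090,964 + 678,741 + 12,498 + 293,813 + 345,329 = 2,440,975 (under)
2 windows exceed the threshold.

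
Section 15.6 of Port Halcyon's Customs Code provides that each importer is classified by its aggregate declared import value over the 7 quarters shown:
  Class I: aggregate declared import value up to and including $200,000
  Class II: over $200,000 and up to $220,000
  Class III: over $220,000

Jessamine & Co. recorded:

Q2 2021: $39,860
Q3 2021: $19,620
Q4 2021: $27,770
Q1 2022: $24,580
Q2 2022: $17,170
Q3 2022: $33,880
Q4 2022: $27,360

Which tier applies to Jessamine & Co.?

Class I

Aggregate declared import value: $39,860 + $19,620 + $27,770 + $24,580 + $17,170 + $33,880 + $27,360 = $190,240.
$190,240 ≤ $200,000, so Class I applies.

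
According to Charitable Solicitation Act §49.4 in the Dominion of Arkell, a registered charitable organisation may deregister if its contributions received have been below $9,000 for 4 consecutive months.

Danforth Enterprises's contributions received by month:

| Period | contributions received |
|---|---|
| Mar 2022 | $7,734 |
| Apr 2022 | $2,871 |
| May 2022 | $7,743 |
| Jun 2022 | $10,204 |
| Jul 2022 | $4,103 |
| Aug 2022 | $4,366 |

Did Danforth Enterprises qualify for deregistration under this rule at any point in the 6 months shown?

Months below $9,000: Mar 2022, Apr 2022, May 2022, Jul 2022, Aug 2022.
Longest run of consecutive months below the threshold: 3.
3 < 4, so Danforth Enterprises never became eligible.

No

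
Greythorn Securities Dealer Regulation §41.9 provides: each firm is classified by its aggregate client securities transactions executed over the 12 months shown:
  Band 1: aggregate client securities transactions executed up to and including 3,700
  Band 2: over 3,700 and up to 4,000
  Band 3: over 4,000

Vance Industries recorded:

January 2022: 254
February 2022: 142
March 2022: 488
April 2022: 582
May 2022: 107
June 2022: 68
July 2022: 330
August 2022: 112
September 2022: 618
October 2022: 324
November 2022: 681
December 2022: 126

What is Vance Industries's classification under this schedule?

Aggregate client securities transactions executed: 254 + 142 + 488 + 582 + 107 + 68 + 330 + 112 + 618 + 324 + 681 + 126 = 3,832.
3,700 < 3,832 ≤ 4,000, so Band 2 applies.

Band 2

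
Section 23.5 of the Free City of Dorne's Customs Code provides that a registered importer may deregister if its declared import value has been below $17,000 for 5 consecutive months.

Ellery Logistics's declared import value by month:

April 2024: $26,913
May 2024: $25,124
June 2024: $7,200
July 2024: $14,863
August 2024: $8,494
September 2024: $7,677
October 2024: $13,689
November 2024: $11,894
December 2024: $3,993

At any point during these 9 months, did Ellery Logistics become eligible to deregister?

Months below $17,000: June 2024, July 2024, August 2024, September 2024, October 2024, November 2024, December 2024.
Longest run of consecutive months below the threshold: 7.
7 ≥ 5, so Ellery Logistics became eligible.

Yes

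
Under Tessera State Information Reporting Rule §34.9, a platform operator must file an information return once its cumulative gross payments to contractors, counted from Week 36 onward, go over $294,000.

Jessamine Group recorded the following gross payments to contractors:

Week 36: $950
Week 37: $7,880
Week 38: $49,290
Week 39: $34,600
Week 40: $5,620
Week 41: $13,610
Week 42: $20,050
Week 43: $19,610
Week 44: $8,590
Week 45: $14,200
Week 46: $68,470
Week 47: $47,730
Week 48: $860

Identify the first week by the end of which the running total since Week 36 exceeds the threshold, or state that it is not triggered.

Not triggered

Through Week 36: $950
Through Week 37: $8,830
Through Week 38: $58,120
Through Week 39: $92,720
Through Week 40: $98,340
Through Week 41: $111,950
Through Week 42: $132,000
Through Week 43: $151,610
Through Week 44: $160,200
Through Week 45: $174,400
Through Week 46: $242,870
Through Week 47: $290,600
Through Week 48: $291,460
Final cumulative total $291,460 ≤ $294,000; the threshold is never exceeded.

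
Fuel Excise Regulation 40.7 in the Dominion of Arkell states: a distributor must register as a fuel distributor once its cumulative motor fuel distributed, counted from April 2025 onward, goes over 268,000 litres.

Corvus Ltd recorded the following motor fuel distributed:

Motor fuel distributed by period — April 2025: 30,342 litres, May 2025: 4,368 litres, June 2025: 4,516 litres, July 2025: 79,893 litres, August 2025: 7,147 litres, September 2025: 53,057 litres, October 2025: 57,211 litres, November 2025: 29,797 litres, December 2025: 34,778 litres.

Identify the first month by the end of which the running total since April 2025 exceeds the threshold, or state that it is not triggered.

December 2025

Through April 2025: 30,342 litres
Through May 2025: 34,710 litres
Through June 2025: 39,226 litres
Through July 2025: 119,119 litres
Through August 2025: 126,266 litres
Through September 2025: 179,323 litres
Through October 2025: 236,534 litres
Through November 2025: 266,331 litres
Through December 2025: 301,109 litres ← exceeds threshold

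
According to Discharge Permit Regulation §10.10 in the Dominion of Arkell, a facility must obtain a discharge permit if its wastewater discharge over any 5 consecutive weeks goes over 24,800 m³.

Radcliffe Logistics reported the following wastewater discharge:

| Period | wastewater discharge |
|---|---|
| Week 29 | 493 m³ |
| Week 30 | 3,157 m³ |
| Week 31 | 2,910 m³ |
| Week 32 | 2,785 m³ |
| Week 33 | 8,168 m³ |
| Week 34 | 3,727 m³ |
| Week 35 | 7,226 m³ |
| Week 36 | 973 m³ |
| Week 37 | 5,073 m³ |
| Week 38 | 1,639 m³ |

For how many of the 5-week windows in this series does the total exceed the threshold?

2

Week 29–Week 33: 493 m³ + 3,157 m³ + 2,910 m³ + 2,785 m³ + 8,168 m³ = 17,513 m³ (under)
Week 30–Week 34: 3,157 m³ + 2,910 m³ + 2,785 m³ + 8,168 m³ + 3,727 m³ = 20,747 m³ (under)
Week 31–Week 35: 2,910 m³ + 2,785 m³ + 8,168 m³ + 3,727 m³ + 7,226 m³ = 24,816 m³ (over)
Week 32–Week 36: 2,785 m³ + 8,168 m³ + 3,727 m³ + 7,226 m³ + 973 m³ = 22,879 m³ (under)
Week 33–Week 37: 8,168 m³ + 3,727 m³ + 7,226 m³ + 973 m³ + 5,073 m³ = 25,167 m³ (over)
Week 34–Week 38: 3,727 m³ + 7,226 m³ + 973 m³ + 5,073 m³ + 1,639 m³ = 18,638 m³ (under)
2 windows exceed the threshold.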